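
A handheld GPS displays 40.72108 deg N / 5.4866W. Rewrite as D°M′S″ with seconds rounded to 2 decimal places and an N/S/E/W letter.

40°43′15.89″ N, 5°29′11.76″ W

Latitude: whole degrees 40; 43.26480′ → 43′ and 15.8880″
Lon: whole degrees 5; 29.19600′ → 29′ and 11.7600″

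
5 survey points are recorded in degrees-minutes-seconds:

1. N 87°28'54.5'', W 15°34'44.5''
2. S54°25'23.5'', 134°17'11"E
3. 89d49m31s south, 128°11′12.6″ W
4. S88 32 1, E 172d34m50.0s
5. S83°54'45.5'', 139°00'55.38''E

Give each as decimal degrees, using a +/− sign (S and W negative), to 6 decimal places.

Point 1:
  φ: 28′ + 54.5″ = 28.90833′; 87 + 28.90833/60 = 87.4818056
  N → positive
  Longitude: 34′ + 44.5″ = 34.74167′; 15 + 34.74167/60 = 15.5790278
  hemisphere W, so the sign is −
Point 2:
  Latitude: 25′ + 23.5″ = 25.39167′; 54 + 25.39167/60 = 54.4231944
  S ⇒ negate
  λ: 134 + 17/60 + 11/3600 = 134.2863889
  E ⇒ keep positive
Point 3:
  Latitude: 89 + 49/60 + 31/3600 = 89.8252778
  S → negative
  Longitude: 11′ + 12.6″ = 11.21000′; 128 + 11.21000/60 = 128.1868333
  W ⇒ negate
Point 4:
  φ: 88° + 32/60 + 1/3600 = 88 + 0.533333 + 0.000278 = 88.5336111
  S → negative
  Longitude: 172 + 34/60 + 50/3600 = 172.5805556
  E ⇒ keep positive
Point 5:
  Latitude: 54′ + 45.5″ = 54.75833′; 83 + 54.75833/60 = 83.9126389
  S ⇒ negate
  λ: 139° + 0/60 + 55.38/3600 = 139 + 0.000000 + 0.015383 = 139.0153833
  E → positive

1. 87.481806, -15.579028
2. -54.423194, 134.286389
3. -89.825278, -128.186833
4. -88.533611, 172.580556
5. -83.912639, 139.015383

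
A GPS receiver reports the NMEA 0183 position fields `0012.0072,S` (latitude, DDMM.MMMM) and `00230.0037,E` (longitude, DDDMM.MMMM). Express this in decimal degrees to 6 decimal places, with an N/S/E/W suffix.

0.200120° S, 2.500062° E

Lat: split at 2 digits → 00° and 12.0072′; 0 + 12.0072/60 = 0.2001200
Lon: split at 3 digits → 002° and 30.0037′; 2 + 30.0037/60 = 2.5000617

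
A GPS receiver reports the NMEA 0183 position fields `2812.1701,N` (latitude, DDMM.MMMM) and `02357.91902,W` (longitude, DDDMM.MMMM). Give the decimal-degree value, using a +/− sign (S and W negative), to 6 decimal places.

φ: degrees = first 2 digits = 28, minutes = 12.1701; 28 + 12.1701/60 = 28.2028350
N → positive
λ: split at 3 digits → 023° and 57.91902′; 23 + 57.91902/60 = 23.9653170
W → negative

28.202835, -23.965317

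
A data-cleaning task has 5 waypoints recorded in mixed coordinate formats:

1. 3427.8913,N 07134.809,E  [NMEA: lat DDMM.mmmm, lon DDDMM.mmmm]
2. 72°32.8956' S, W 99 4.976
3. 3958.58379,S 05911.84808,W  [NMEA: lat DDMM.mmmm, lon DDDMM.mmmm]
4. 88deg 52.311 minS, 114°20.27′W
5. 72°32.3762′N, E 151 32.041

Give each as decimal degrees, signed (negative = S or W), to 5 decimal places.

1. 34.46486, 71.58015
2. -72.54826, -99.08293
3. -39.97640, -59.19747
4. -88.87185, -114.33783
5. 72.53960, 151.53402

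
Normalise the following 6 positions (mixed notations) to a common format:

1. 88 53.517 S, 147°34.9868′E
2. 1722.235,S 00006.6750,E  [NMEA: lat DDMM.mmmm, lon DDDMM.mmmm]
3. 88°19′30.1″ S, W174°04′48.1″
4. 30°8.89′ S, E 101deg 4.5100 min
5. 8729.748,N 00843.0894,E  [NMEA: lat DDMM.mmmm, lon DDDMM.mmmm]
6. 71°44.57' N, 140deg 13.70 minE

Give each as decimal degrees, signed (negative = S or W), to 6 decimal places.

Point 1:
  Lat: 53.517′ = 0.891950°; total 88.8919500
  hemisphere S, so the sign is −
  Lon: 147 + 34.9868/60 = 147.5831133
  E ⇒ keep positive
Point 2:
  Latitude: degrees = first 2 digits = 17, minutes = 22.235; 17 + 22.235/60 = 17.3705833
  hemisphere S, so the sign is −
  Longitude: split at 3 digits → 000° and 6.675′; 0 + 6.675/60 = 0.1112500
  E → positive
Point 3:
  φ: 88° + 19/60 + 30.1/3600 = 88 + 0.316667 + 0.008361 = 88.3250278
  S ⇒ negate
  Lon: 174 + 4/60 + 48.1/3600 = 174.0800278
  hemisphere W, so the sign is −
Point 4:
  Latitude: 8.89′ = 0.148167°; total 30.1481667
  S ⇒ negate
  Lon: 101 + 4.51/60 = 101.0751667
  E ⇒ keep positive
Point 5:
  Latitude: degrees = first 2 digits = 87, minutes = 29.748; 87 + 29.748/60 = 87.4958000
  N → positive
  λ: split at 3 digits → 008° and 43.0894′; 8 + 43.0894/60 = 8.7181567
  E ⇒ keep positive
Point 6:
  Latitude: 44.57′ = 0.742833°; total 71.7428333
  N ⇒ keep positive
  Longitude: 13.7′ = 0.228333°; total 140.2283333
  E ⇒ keep positive

1. -88.891950, 147.583113
2. -17.370583, 0.111250
3. -88.325028, -174.080028
4. -30.148167, 101.075167
5. 87.495800, 8.718157
6. 71.742833, 140.228333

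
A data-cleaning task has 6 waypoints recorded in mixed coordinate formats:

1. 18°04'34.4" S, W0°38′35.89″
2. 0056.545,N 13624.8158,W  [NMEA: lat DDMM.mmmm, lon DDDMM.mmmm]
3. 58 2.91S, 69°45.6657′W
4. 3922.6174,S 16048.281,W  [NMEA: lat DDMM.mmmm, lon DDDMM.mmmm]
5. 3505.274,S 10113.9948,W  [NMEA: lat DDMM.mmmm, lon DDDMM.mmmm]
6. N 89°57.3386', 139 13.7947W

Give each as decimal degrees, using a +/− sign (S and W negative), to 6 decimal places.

Point 1:
  Lat: 18 + 4/60 + 34.4/3600 = 18.0762222
  S → negative
  λ: 38′ + 35.89″ = 38.59817′; 0 + 38.59817/60 = 0.6433028
  W ⇒ negate
Point 2:
  φ: split at 2 digits → 00° and 56.545′; 0 + 56.545/60 = 0.9424167
  N → positive
  Lon: degrees = first 3 digits = 136, minutes = 24.8158; 136 + 24.8158/60 = 136.4135967
  W → negative
Point 3:
  Latitude: 58 + 2.91/60 = 58.0485000
  S ⇒ negate
  Lon: 69 + 45.6657/60 = 69.7610950
  W ⇒ negate
Point 4:
  Latitude: split at 2 digits → 39° and 22.6174′; 39 + 22.6174/60 = 39.3769567
  hemisphere S, so the sign is −
  λ: split at 3 digits → 160° and 48.281′; 160 + 48.281/60 = 160.8046833
  W ⇒ negate
Point 5:
  Lat: degrees = first 2 digits = 35, minutes = 5.274; 35 + 5.274/60 = 35.0879000
  hemisphere S, so the sign is −
  Longitude: split at 3 digits → 101° and 13.9948′; 101 + 13.9948/60 = 101.2332467
  W ⇒ negate
Point 6:
  Latitude: 57.3386′ = 0.955643°; total 89.9556433
  N → positive
  Longitude: 13.7947′ = 0.229912°; total 139.2299117
  hemisphere W, so the sign is −

1. -18.076222, -0.643303
2. 0.942417, -136.413597
3. -58.048500, -69.761095
4. -39.376957, -160.804683
5. -35.087900, -101.233247
6. 89.955643, -139.229912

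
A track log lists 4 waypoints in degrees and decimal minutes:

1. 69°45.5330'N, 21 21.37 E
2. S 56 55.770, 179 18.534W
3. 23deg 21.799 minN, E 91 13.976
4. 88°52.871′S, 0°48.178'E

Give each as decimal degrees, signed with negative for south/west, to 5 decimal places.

Point 1:
  Latitude: 69 + 45.533/60 = 69.758883
  N ⇒ keep positive
  Lon: 21 + 21.37/60 = 21.356167
  E → positive
Point 2:
  Latitude: 55.77′ = 0.929500°; total 56.929500
  hemisphere S, so the sign is −
  Lon: 18.534′ = 0.308900°; total 179.308900
  W ⇒ negate
Point 3:
  Latitude: 21.799′ = 0.363317°; total 23.363317
  N → positive
  Lon: 13.976′ = 0.232933°; total 91.232933
  E ⇒ keep positive
Point 4:
  φ: 88 + 52.871/60 = 88.881183
  S → negative
  Longitude: 0 + 48.178/60 = 0.802967
  E → positive

1. 69.75888, 21.35617
2. -56.92950, -179.30890
3. 23.36332, 91.23293
4. -88.88118, 0.80297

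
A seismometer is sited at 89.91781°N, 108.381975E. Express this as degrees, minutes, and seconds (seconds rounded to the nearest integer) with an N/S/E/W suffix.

89°55′4″ N, 108°22′55″ E

φ: 0.917810° → 55.06860′; 0.06860 × 60 = 4.12″
λ: whole degrees 108; 22.91850′ → 22′ and 55.11″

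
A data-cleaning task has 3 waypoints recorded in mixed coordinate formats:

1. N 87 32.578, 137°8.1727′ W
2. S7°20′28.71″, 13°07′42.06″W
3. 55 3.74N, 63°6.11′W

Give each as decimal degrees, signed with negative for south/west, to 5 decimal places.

1. 87.54297, -137.13621
2. -7.34131, -13.12835
3. 55.06233, -63.10183

Point 1:
  φ: 32.578′ = 0.542967°; total 87.542967
  N ⇒ keep positive
  λ: 8.1727′ = 0.136212°; total 137.136212
  W → negative
Point 2:
  Latitude: 7 + 20/60 + 28.71/3600 = 7.341308
  hemisphere S, so the sign is −
  λ: 13 + 7/60 + 42.06/3600 = 13.128350
  W ⇒ negate
Point 3:
  φ: 55 + 3.74/60 = 55.062333
  N ⇒ keep positive
  λ: 6.11′ = 0.101833°; total 63.101833
  hemisphere W, so the sign is −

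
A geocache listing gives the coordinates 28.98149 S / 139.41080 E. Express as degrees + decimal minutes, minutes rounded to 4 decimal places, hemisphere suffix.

28° 58.8894′ S, 139° 24.6480′ E

Latitude: minutes = (28.981490 − 28) × 60 = 58.889400
Longitude: minutes = (139.410800 − 139) × 60 = 24.648000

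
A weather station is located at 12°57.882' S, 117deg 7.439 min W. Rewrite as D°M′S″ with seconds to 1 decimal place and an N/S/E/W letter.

Latitude: fractional minutes 0.88200 × 60 = 52.920″
Longitude: 7.43900′ → 7′ and 0.43900 × 60 = 26.340″

12°57′52.9″ S, 117°07′26.3″ W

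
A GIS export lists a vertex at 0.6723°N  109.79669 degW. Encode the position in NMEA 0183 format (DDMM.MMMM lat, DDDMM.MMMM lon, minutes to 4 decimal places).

0040.3380,N / 10947.8014,W

Latitude: fractional part 0.672300 → 40.338000 minutes
Longitude: 109° + 0.796690 × 60 = 109° 47.801400′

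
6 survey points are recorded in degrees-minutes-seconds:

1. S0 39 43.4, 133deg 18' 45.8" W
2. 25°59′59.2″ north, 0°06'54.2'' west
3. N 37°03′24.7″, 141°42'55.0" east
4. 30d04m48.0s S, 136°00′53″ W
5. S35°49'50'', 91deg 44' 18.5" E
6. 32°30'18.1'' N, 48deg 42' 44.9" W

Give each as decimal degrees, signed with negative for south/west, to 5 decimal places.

Point 1:
  φ: 39′ + 43.4″ = 39.72333′; 0 + 39.72333/60 = 0.662056
  S ⇒ negate
  Lon: 133 + 18/60 + 45.8/3600 = 133.312722
  W ⇒ negate
Point 2:
  Latitude: 59′ + 59.2″ = 59.98667′; 25 + 59.98667/60 = 25.999778
  N → positive
  λ: 0° + 6/60 + 54.2/3600 = 0 + 0.100000 + 0.015056 = 0.115056
  W ⇒ negate
Point 3:
  Latitude: 37 + 3/60 + 24.7/3600 = 37.056861
  N ⇒ keep positive
  Longitude: 42′ + 55″ = 42.91667′; 141 + 42.91667/60 = 141.715278
  E → positive
Point 4:
  Lat: 30° + 4/60 + 48/3600 = 30 + 0.066667 + 0.013333 = 30.080000
  S ⇒ negate
  Lon: 136 + 0/60 + 53/3600 = 136.014722
  W ⇒ negate
Point 5:
  φ: 49′ + 50″ = 49.83333′; 35 + 49.83333/60 = 35.830556
  S → negative
  Lon: 91 + 44/60 + 18.5/3600 = 91.738472
  E → positive
Point 6:
  Latitude: 30′ + 18.1″ = 30.30167′; 32 + 30.30167/60 = 32.505028
  N → positive
  λ: 48 + 42/60 + 44.9/3600 = 48.712472
  W ⇒ negate

1. -0.66206, -133.31272
2. 25.99978, -0.11506
3. 37.05686, 141.71528
4. -30.08000, -136.01472
5. -35.83056, 91.73847
6. 32.50503, -48.71247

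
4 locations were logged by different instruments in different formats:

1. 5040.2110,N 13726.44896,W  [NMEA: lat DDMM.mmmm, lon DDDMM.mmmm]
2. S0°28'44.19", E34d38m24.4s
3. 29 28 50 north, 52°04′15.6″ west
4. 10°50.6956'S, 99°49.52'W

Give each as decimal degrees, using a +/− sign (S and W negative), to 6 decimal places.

1. 50.670183, -137.440816
2. -0.478942, 34.640111
3. 29.480556, -52.071000
4. -10.844927, -99.825333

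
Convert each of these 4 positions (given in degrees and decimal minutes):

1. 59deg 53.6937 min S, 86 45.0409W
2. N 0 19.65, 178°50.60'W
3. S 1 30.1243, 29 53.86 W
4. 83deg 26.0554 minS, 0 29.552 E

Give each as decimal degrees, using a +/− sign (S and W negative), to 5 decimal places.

Point 1:
  φ: 53.6937′ = 0.894895°; total 59.894895
  S → negative
  λ: 86 + 45.0409/60 = 86.750682
  W ⇒ negate
Point 2:
  Lat: 0 + 19.65/60 = 0.327500
  N ⇒ keep positive
  Lon: 50.6′ = 0.843333°; total 178.843333
  W ⇒ negate
Point 3:
  Lat: 1 + 30.1243/60 = 1.502072
  S → negative
  Longitude: 29 + 53.86/60 = 29.897667
  W ⇒ negate
Point 4:
  Lat: 83 + 26.0554/60 = 83.434257
  hemisphere S, so the sign is −
  Longitude: 0 + 29.552/60 = 0.492533
  E → positive

1. -59.89490, -86.75068
2. 0.32750, -178.84333
3. -1.50207, -29.89767
4. -83.43426, 0.49253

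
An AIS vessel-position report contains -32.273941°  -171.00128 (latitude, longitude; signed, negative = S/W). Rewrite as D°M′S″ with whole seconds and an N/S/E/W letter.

Latitude is negative → S; |value| = 32.273941
Lat: 0.273941° → 16.43646′; 0.43646 × 60 = 26.19″
Longitude is negative → W; |value| = 171.001280
λ: whole degrees 171; 0.07680′ → 0′ and 4.61″

32°16′26″ S, 171°00′5″ W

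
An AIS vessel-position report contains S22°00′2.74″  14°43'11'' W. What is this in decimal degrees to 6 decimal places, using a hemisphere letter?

22.000761° S, 14.719722° W

φ: 22° + 0/60 + 2.74/3600 = 22 + 0.000000 + 0.000761 = 22.0007611
Lon: 14° + 43/60 + 11/3600 = 14 + 0.716667 + 0.003056 = 14.7197222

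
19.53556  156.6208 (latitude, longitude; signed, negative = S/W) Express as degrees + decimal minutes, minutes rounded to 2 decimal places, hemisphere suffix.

Latitude: minutes = (19.535560 − 19) × 60 = 32.1336
Lon: 156° + 0.620800 × 60 = 156° 37.2480′

19° 32.13′ N, 156° 37.25′ E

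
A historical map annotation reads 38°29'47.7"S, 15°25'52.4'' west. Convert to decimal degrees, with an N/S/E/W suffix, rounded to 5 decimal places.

Latitude: 38° + 29/60 + 47.7/3600 = 38 + 0.483333 + 0.013250 = 38.496583
Lon: 15° + 25/60 + 52.4/3600 = 15 + 0.416667 + 0.014556 = 15.431222

38.49658° S, 15.43122° W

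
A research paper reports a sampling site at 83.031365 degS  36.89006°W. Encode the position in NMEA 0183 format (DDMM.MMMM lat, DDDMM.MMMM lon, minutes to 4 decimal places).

8301.8819,S / 03653.4036,W

Latitude: fractional part 0.031365 → 1.881900 minutes
Lon: 36° + 0.890060 × 60 = 36° 53.403600′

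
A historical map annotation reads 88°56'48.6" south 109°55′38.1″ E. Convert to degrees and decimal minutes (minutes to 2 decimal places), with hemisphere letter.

88° 56.81′ S, 109° 55.64′ E

Latitude: 56 + 48.6/60 = 56.8100′
Lon: seconds/60 = 0.63500; minutes = 55 + 0.63500 = 55.6350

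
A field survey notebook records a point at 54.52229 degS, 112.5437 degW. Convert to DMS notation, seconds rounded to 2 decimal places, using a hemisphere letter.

Latitude: 0.522290° → 31.33740′; 0.33740 × 60 = 20.2440″
Longitude: 0.543700° → 32.62200′; 0.62200 × 60 = 37.3200″

54°31′20.24″ S, 112°32′37.32″ W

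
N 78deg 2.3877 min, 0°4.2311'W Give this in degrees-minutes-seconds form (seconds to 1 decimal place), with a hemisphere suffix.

Lat: fractional minutes 0.38770 × 60 = 23.262″
λ: 4.23110′ → 4′ and 0.23110 × 60 = 13.866″

78°02′23.3″ N, 0°04′13.9″ W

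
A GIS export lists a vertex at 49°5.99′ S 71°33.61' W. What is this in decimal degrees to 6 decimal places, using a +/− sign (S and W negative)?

-49.099833, -71.560167

Latitude: 49 + 5.99/60 = 49.0998333
S → negative
Lon: 33.61′ = 0.560167°; total 71.5601667
W → negative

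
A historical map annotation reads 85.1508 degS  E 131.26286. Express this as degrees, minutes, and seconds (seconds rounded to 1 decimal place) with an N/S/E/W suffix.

85°09′2.9″ S, 131°15′46.3″ E

φ: 0.150800 × 60 = 9.04800′ → 9′, remainder × 60 = 2.880″
Longitude: whole degrees 131; 15.77160′ → 15′ and 46.296″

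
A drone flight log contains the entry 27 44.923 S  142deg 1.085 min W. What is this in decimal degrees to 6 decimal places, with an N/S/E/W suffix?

27.748717° S, 142.018083° W

Lat: 27 + 44.923/60 = 27.7487167
Longitude: 142 + 1.085/60 = 142.0180833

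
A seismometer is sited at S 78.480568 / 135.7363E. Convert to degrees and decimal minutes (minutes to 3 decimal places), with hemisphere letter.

Latitude: minutes = (78.480568 − 78) × 60 = 28.83408
Lon: minutes = (135.736300 − 135) × 60 = 44.17800

78° 28.834′ S, 135° 44.178′ E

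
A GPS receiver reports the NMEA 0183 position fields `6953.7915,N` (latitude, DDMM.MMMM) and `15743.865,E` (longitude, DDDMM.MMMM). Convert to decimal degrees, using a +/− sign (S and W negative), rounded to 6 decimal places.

69.896525, 157.731083

Lat: split at 2 digits → 69° and 53.7915′; 69 + 53.7915/60 = 69.8965250
N ⇒ keep positive
Longitude: degrees = first 3 digits = 157, minutes = 43.865; 157 + 43.865/60 = 157.7310833
E → positive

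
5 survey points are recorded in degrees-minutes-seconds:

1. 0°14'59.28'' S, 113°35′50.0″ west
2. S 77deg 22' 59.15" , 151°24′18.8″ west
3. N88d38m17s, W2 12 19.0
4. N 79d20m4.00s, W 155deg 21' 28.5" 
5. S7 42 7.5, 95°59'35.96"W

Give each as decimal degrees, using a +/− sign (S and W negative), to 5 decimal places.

1. -0.24980, -113.59722
2. -77.38310, -151.40522
3. 88.63806, -2.20528
4. 79.33444, -155.35792
5. -7.70208, -95.99332

Point 1:
  φ: 14′ + 59.28″ = 14.98800′; 0 + 14.98800/60 = 0.249800
  S → negative
  Longitude: 113 + 35/60 + 50/3600 = 113.597222
  hemisphere W, so the sign is −
Point 2:
  Lat: 22′ + 59.15″ = 22.98583′; 77 + 22.98583/60 = 77.383097
  S ⇒ negate
  λ: 24′ + 18.8″ = 24.31333′; 151 + 24.31333/60 = 151.405222
  W ⇒ negate
Point 3:
  φ: 88° + 38/60 + 17/3600 = 88 + 0.633333 + 0.004722 = 88.638056
  N → positive
  λ: 2° + 12/60 + 19/3600 = 2 + 0.200000 + 0.005278 = 2.205278
  W → negative
Point 4:
  Lat: 79° + 20/60 + 4/3600 = 79 + 0.333333 + 0.001111 = 79.334444
  N ⇒ keep positive
  λ: 21′ + 28.5″ = 21.47500′; 155 + 21.47500/60 = 155.357917
  W ⇒ negate
Point 5:
  Latitude: 7 + 42/60 + 7.5/3600 = 7.702083
  S → negative
  Longitude: 95 + 59/60 + 35.96/3600 = 95.993322
  W → negative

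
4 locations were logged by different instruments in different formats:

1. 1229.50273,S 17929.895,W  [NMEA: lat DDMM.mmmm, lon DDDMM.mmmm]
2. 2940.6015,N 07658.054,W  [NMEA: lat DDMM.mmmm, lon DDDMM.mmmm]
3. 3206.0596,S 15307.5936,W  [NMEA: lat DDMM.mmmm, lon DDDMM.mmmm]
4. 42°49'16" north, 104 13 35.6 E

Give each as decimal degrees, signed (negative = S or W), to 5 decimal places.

1. -12.49171, -179.49825
2. 29.67669, -76.96757
3. -32.10099, -153.12656
4. 42.82111, 104.22656

Point 1:
  Latitude: split at 2 digits → 12° and 29.50273′; 12 + 29.50273/60 = 12.491712
  S ⇒ negate
  Lon: degrees = first 3 digits = 179, minutes = 29.895; 179 + 29.895/60 = 179.498250
  W ⇒ negate
Point 2:
  φ: split at 2 digits → 29° and 40.6015′; 29 + 40.6015/60 = 29.676692
  N ⇒ keep positive
  λ: split at 3 digits → 076° and 58.054′; 76 + 58.054/60 = 76.967567
  W ⇒ negate
Point 3:
  Lat: degrees = first 2 digits = 32, minutes = 6.0596; 32 + 6.0596/60 = 32.100993
  hemisphere S, so the sign is −
  λ: degrees = first 3 digits = 153, minutes = 7.5936; 153 + 7.5936/60 = 153.126560
  W → negative
Point 4:
  Lat: 42° + 49/60 + 16/3600 = 42 + 0.816667 + 0.004444 = 42.821111
  N ⇒ keep positive
  λ: 104 + 13/60 + 35.6/3600 = 104.226556
  E ⇒ keep positive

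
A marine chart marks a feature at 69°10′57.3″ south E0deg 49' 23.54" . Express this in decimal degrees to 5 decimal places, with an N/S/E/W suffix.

69.18258° S, 0.82321° E

Lat: 10′ + 57.3″ = 10.95500′; 69 + 10.95500/60 = 69.182583
λ: 0° + 49/60 + 23.54/3600 = 0 + 0.816667 + 0.006539 = 0.823206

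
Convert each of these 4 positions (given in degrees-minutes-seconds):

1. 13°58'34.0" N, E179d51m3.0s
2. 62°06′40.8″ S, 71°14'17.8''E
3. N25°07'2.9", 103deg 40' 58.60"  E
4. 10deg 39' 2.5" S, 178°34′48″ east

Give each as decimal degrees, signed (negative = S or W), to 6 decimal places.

1. 13.976111, 179.850833
2. -62.111333, 71.238278
3. 25.117472, 103.682944
4. -10.650694, 178.580000

Point 1:
  Lat: 58′ + 34″ = 58.56667′; 13 + 58.56667/60 = 13.9761111
  N ⇒ keep positive
  Longitude: 51′ + 3″ = 51.05000′; 179 + 51.05000/60 = 179.8508333
  E → positive
Point 2:
  Latitude: 6′ + 40.8″ = 6.68000′; 62 + 6.68000/60 = 62.1113333
  S ⇒ negate
  Longitude: 14′ + 17.8″ = 14.29667′; 71 + 14.29667/60 = 71.2382778
  E → positive
Point 3:
  Lat: 25 + 7/60 + 2.9/3600 = 25.1174722
  N ⇒ keep positive
  Lon: 103° + 40/60 + 58.6/3600 = 103 + 0.666667 + 0.016278 = 103.6829444
  E ⇒ keep positive
Point 4:
  Lat: 10° + 39/60 + 2.5/3600 = 10 + 0.650000 + 0.000694 = 10.6506944
  S ⇒ negate
  Longitude: 34′ + 48″ = 34.80000′; 178 + 34.80000/60 = 178.5800000
  E → positive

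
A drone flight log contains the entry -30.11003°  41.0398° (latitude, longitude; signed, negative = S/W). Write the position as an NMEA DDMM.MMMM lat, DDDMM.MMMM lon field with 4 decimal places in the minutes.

3006.6018,S / 04102.3880,E

Latitude is negative → S; |value| = 30.110030
Lat: 30° + 0.110030 × 60 = 30° 6.601800′
λ: 41° + 0.039800 × 60 = 41° 2.388000′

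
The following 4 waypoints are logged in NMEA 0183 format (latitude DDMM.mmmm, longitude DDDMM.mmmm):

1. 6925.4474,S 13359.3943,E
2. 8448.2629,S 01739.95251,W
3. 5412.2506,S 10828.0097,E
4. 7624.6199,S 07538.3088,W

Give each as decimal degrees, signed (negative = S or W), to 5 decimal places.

Point 1:
  Latitude: degrees = first 2 digits = 69, minutes = 25.4474; 69 + 25.4474/60 = 69.424123
  S → negative
  Lon: split at 3 digits → 133° and 59.3943′; 133 + 59.3943/60 = 133.989905
  E ⇒ keep positive
Point 2:
  Latitude: split at 2 digits → 84° and 48.2629′; 84 + 48.2629/60 = 84.804382
  hemisphere S, so the sign is −
  Longitude: degrees = first 3 digits = 17, minutes = 39.95251; 17 + 39.95251/60 = 17.665875
  hemisphere W, so the sign is −
Point 3:
  φ: degrees = first 2 digits = 54, minutes = 12.2506; 54 + 12.2506/60 = 54.204177
  S → negative
  Lon: degrees = first 3 digits = 108, minutes = 28.0097; 108 + 28.0097/60 = 108.466828
  E → positive
Point 4:
  Lat: split at 2 digits → 76° and 24.6199′; 76 + 24.6199/60 = 76.410332
  S → negative
  Lon: split at 3 digits → 075° and 38.3088′; 75 + 38.3088/60 = 75.638480
  W → negative

1. -69.42412, 133.98991
2. -84.80438, -17.66588
3. -54.20418, 108.46683
4. -76.41033, -75.63848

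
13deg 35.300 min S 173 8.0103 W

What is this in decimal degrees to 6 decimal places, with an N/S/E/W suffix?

13.588333° S, 173.133505° W

Lat: 35.3′ = 0.588333°; total 13.5883333
Longitude: 8.0103′ = 0.133505°; total 173.1335050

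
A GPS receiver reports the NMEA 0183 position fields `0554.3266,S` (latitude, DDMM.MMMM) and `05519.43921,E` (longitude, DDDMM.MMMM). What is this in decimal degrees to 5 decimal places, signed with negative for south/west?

Latitude: degrees = first 2 digits = 5, minutes = 54.3266; 5 + 54.3266/60 = 5.905443
hemisphere S, so the sign is −
Lon: split at 3 digits → 055° and 19.43921′; 55 + 19.43921/60 = 55.323987
E → positive

-5.90544, 55.32399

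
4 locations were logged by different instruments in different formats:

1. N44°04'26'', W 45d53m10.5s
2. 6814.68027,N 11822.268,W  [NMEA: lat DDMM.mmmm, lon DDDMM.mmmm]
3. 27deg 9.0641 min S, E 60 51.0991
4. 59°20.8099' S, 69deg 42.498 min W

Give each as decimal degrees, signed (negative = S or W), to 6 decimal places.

Point 1:
  Lat: 4′ + 26″ = 4.43333′; 44 + 4.43333/60 = 44.0738889
  N ⇒ keep positive
  Lon: 45 + 53/60 + 10.5/3600 = 45.8862500
  hemisphere W, so the sign is −
Point 2:
  Latitude: degrees = first 2 digits = 68, minutes = 14.68027; 68 + 14.68027/60 = 68.2446712
  N → positive
  Longitude: degrees = first 3 digits = 118, minutes = 22.268; 118 + 22.268/60 = 118.3711333
  W ⇒ negate
Point 3:
  φ: 9.0641′ = 0.151068°; total 27.1510683
  hemisphere S, so the sign is −
  λ: 60 + 51.0991/60 = 60.8516517
  E ⇒ keep positive
Point 4:
  φ: 59 + 20.8099/60 = 59.3468317
  S ⇒ negate
  Longitude: 42.498′ = 0.708300°; total 69.7083000
  W → negative

1. 44.073889, -45.886250
2. 68.244671, -118.371133
3. -27.151068, 60.851652
4. -59.346832, -69.708300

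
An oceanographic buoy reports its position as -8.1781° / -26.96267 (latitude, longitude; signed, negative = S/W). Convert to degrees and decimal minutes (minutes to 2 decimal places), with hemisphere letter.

8° 10.69′ S, 26° 57.76′ W

Latitude is negative → S; |value| = 8.178100
φ: fractional part 0.178100 → 10.6860 minutes
Longitude is negative → W; |value| = 26.962670
Lon: 26° + 0.962670 × 60 = 26° 57.7602′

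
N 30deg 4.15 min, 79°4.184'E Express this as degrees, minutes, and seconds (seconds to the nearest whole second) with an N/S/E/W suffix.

30°04′9″ N, 79°04′11″ E

φ: fractional minutes 0.15000 × 60 = 9.00″
λ: 4.18400′ → 4′ and 0.18400 × 60 = 11.04″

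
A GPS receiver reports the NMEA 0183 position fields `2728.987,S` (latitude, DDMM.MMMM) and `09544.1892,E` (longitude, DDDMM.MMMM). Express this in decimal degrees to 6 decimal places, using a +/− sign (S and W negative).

φ: degrees = first 2 digits = 27, minutes = 28.987; 27 + 28.987/60 = 27.4831167
S → negative
λ: degrees = first 3 digits = 95, minutes = 44.1892; 95 + 44.1892/60 = 95.7364867
E ⇒ keep positive

-27.483117, 95.736487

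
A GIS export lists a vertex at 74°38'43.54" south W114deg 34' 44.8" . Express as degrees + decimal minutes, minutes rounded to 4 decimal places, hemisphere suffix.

74° 38.7257′ S, 114° 34.7467′ W

Lat: 38 + 43.54/60 = 38.725667′
λ: 34 + 44.8/60 = 34.746667′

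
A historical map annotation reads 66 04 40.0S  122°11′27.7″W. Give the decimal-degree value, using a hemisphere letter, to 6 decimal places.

66.077778° S, 122.191028° W

Latitude: 4′ + 40″ = 4.66667′; 66 + 4.66667/60 = 66.0777778
Lon: 122° + 11/60 + 27.7/3600 = 122 + 0.183333 + 0.007694 = 122.1910278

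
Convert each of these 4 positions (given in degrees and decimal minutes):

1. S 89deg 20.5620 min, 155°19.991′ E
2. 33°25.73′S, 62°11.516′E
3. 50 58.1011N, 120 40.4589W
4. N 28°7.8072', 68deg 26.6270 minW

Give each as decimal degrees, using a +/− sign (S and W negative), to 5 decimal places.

1. -89.34270, 155.33318
2. -33.42883, 62.19193
3. 50.96835, -120.67432
4. 28.13012, -68.44378

Point 1:
  Lat: 89 + 20.562/60 = 89.342700
  hemisphere S, so the sign is −
  Lon: 19.991′ = 0.333183°; total 155.333183
  E → positive
Point 2:
  Lat: 25.73′ = 0.428833°; total 33.428833
  hemisphere S, so the sign is −
  Longitude: 62 + 11.516/60 = 62.191933
  E → positive
Point 3:
  Latitude: 50 + 58.1011/60 = 50.968352
  N ⇒ keep positive
  λ: 120 + 40.4589/60 = 120.674315
  hemisphere W, so the sign is −
Point 4:
  φ: 28 + 7.8072/60 = 28.130120
  N ⇒ keep positive
  Lon: 68 + 26.627/60 = 68.443783
  W ⇒ negate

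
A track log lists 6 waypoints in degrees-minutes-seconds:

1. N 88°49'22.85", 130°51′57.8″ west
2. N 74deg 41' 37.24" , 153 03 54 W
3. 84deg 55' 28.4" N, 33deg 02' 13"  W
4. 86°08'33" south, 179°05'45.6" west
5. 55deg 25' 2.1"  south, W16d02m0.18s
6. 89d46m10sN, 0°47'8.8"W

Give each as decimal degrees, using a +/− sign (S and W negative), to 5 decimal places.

1. 88.82301, -130.86606
2. 74.69368, -153.06500
3. 84.92456, -33.03694
4. -86.14250, -179.09600
5. -55.41725, -16.03338
6. 89.76944, -0.78578

Point 1:
  φ: 88° + 49/60 + 22.85/3600 = 88 + 0.816667 + 0.006347 = 88.823014
  N ⇒ keep positive
  Longitude: 51′ + 57.8″ = 51.96333′; 130 + 51.96333/60 = 130.866056
  W ⇒ negate
Point 2:
  φ: 74° + 41/60 + 37.24/3600 = 74 + 0.683333 + 0.010344 = 74.693678
  N ⇒ keep positive
  Lon: 3′ + 54″ = 3.90000′; 153 + 3.90000/60 = 153.065000
  W → negative
Point 3:
  φ: 55′ + 28.4″ = 55.47333′; 84 + 55.47333/60 = 84.924556
  N → positive
  Lon: 2′ + 13″ = 2.21667′; 33 + 2.21667/60 = 33.036944
  W ⇒ negate
Point 4:
  Lat: 8′ + 33″ = 8.55000′; 86 + 8.55000/60 = 86.142500
  S ⇒ negate
  Lon: 5′ + 45.6″ = 5.76000′; 179 + 5.76000/60 = 179.096000
  W → negative
Point 5:
  Latitude: 25′ + 2.1″ = 25.03500′; 55 + 25.03500/60 = 55.417250
  hemisphere S, so the sign is −
  Lon: 16° + 2/60 + 0.18/3600 = 16 + 0.033333 + 0.000050 = 16.033383
  W → negative
Point 6:
  Lat: 89° + 46/60 + 10/3600 = 89 + 0.766667 + 0.002778 = 89.769444
  N ⇒ keep positive
  Lon: 0 + 47/60 + 8.8/3600 = 0.785778
  hemisphere W, so the sign is −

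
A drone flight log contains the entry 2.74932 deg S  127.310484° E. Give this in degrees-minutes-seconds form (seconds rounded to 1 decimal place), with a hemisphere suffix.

Latitude: 0.749320° → 44.95920′; 0.95920 × 60 = 57.552″
Longitude: whole degrees 127; 18.62904′ → 18′ and 37.742″

2°44′57.6″ S, 127°18′37.7″ E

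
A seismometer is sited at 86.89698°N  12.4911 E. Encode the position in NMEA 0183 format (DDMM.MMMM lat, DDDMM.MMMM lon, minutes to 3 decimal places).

φ: 86° + 0.896980 × 60 = 86° 53.81880′
Lon: minutes = (12.491100 − 12) × 60 = 29.46600

8653.819,N / 01229.466,E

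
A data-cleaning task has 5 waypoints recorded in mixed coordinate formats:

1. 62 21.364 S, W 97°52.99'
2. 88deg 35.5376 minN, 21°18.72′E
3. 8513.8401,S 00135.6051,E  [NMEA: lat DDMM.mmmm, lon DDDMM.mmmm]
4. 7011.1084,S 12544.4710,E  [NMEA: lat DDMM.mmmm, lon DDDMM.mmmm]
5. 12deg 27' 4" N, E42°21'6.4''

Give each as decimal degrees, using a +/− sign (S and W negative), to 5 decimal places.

1. -62.35607, -97.88317
2. 88.59229, 21.31200
3. -85.23067, 1.59342
4. -70.18514, 125.74118
5. 12.45111, 42.35178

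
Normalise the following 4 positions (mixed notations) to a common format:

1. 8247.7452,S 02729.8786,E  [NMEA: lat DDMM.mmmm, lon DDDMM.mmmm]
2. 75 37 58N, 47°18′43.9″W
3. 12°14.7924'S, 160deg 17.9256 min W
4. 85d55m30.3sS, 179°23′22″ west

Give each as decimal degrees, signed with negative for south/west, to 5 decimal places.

Point 1:
  Latitude: degrees = first 2 digits = 82, minutes = 47.7452; 82 + 47.7452/60 = 82.795753
  S ⇒ negate
  Lon: degrees = first 3 digits = 27, minutes = 29.8786; 27 + 29.8786/60 = 27.497977
  E ⇒ keep positive
Point 2:
  Latitude: 37′ + 58″ = 37.96667′; 75 + 37.96667/60 = 75.632778
  N ⇒ keep positive
  Lon: 47 + 18/60 + 43.9/3600 = 47.312194
  hemisphere W, so the sign is −
Point 3:
  φ: 14.7924′ = 0.246540°; total 12.246540
  S ⇒ negate
  Lon: 160 + 17.9256/60 = 160.298760
  W → negative
Point 4:
  Lat: 85° + 55/60 + 30.3/3600 = 85 + 0.916667 + 0.008417 = 85.925083
  S ⇒ negate
  λ: 179 + 23/60 + 22/3600 = 179.389444
  W ⇒ negate

1. -82.79575, 27.49798
2. 75.63278, -47.31219
3. -12.24654, -160.29876
4. -85.92508, -179.38944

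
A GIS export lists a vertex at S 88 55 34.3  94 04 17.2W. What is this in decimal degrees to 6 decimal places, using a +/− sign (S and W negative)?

-88.926194, -94.071444

Lat: 88 + 55/60 + 34.3/3600 = 88.9261944
S → negative
Longitude: 4′ + 17.2″ = 4.28667′; 94 + 4.28667/60 = 94.0714444
hemisphere W, so the sign is −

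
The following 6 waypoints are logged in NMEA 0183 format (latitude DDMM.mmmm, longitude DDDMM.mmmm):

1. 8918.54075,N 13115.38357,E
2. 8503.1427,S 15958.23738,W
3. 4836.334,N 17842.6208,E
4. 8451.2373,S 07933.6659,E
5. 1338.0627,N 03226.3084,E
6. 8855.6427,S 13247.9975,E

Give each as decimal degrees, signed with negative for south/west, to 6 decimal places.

Point 1:
  φ: split at 2 digits → 89° and 18.54075′; 89 + 18.54075/60 = 89.3090125
  N ⇒ keep positive
  Lon: split at 3 digits → 131° and 15.38357′; 131 + 15.38357/60 = 131.2563928
  E → positive
Point 2:
  φ: degrees = first 2 digits = 85, minutes = 3.1427; 85 + 3.1427/60 = 85.0523783
  S → negative
  Longitude: degrees = first 3 digits = 159, minutes = 58.23738; 159 + 58.23738/60 = 159.9706230
  W → negative
Point 3:
  Latitude: split at 2 digits → 48° and 36.334′; 48 + 36.334/60 = 48.6055667
  N ⇒ keep positive
  Longitude: degrees = first 3 digits = 178, minutes = 42.6208; 178 + 42.6208/60 = 178.7103467
  E → positive
Point 4:
  Lat: degrees = first 2 digits = 84, minutes = 51.2373; 84 + 51.2373/60 = 84.8539550
  hemisphere S, so the sign is −
  Lon: split at 3 digits → 079° and 33.6659′; 79 + 33.6659/60 = 79.5610983
  E → positive
Point 5:
  Lat: split at 2 digits → 13° and 38.0627′; 13 + 38.0627/60 = 13.6343783
  N ⇒ keep positive
  Longitude: split at 3 digits → 032° and 26.3084′; 32 + 26.3084/60 = 32.4384733
  E ⇒ keep positive
Point 6:
  Latitude: degrees = first 2 digits = 88, minutes = 55.6427; 88 + 55.6427/60 = 88.9273783
  S ⇒ negate
  Lon: split at 3 digits → 132° and 47.9975′; 132 + 47.9975/60 = 132.7999583
  E ⇒ keep positive

1. 89.309013, 131.256393
2. -85.052378, -159.970623
3. 48.605567, 178.710347
4. -84.853955, 79.561098
5. 13.634378, 32.438473
6. -88.927378, 132.799958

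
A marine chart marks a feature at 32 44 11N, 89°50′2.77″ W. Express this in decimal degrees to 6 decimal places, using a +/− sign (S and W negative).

Lat: 44′ + 11″ = 44.18333′; 32 + 44.18333/60 = 32.7363889
N ⇒ keep positive
Longitude: 89° + 50/60 + 2.77/3600 = 89 + 0.833333 + 0.000769 = 89.8341028
W ⇒ negate

32.736389, -89.834103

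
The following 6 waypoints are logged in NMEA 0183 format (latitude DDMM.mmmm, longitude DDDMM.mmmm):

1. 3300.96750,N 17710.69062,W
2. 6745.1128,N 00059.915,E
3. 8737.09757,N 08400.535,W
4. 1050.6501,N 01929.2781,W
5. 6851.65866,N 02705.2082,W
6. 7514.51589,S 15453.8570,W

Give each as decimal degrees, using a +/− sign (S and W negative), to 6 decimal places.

1. 33.016125, -177.178177
2. 67.751880, 0.998583
3. 87.618293, -84.008917
4. 10.844168, -19.487968
5. 68.860978, -27.086803
6. -75.241932, -154.897617

Point 1:
  Lat: degrees = first 2 digits = 33, minutes = 0.9675; 33 + 0.9675/60 = 33.0161250
  N → positive
  Lon: split at 3 digits → 177° and 10.69062′; 177 + 10.69062/60 = 177.1781770
  hemisphere W, so the sign is −
Point 2:
  Lat: degrees = first 2 digits = 67, minutes = 45.1128; 67 + 45.1128/60 = 67.7518800
  N → positive
  λ: degrees = first 3 digits = 0, minutes = 59.915; 0 + 59.915/60 = 0.9985833
  E ⇒ keep positive
Point 3:
  Lat: split at 2 digits → 87° and 37.09757′; 87 + 37.09757/60 = 87.6182928
  N ⇒ keep positive
  Longitude: degrees = first 3 digits = 84, minutes = 0.535; 84 + 0.535/60 = 84.0089167
  W → negative
Point 4:
  Lat: split at 2 digits → 10° and 50.6501′; 10 + 50.6501/60 = 10.8441683
  N → positive
  λ: split at 3 digits → 019° and 29.2781′; 19 + 29.2781/60 = 19.4879683
  W ⇒ negate
Point 5:
  Latitude: split at 2 digits → 68° and 51.65866′; 68 + 51.65866/60 = 68.8609777
  N ⇒ keep positive
  Lon: degrees = first 3 digits = 27, minutes = 5.2082; 27 + 5.2082/60 = 27.0868033
  W → negative
Point 6:
  Latitude: split at 2 digits → 75° and 14.51589′; 75 + 14.51589/60 = 75.2419315
  S ⇒ negate
  Lon: split at 3 digits → 154° and 53.857′; 154 + 53.857/60 = 154.8976167
  W ⇒ negate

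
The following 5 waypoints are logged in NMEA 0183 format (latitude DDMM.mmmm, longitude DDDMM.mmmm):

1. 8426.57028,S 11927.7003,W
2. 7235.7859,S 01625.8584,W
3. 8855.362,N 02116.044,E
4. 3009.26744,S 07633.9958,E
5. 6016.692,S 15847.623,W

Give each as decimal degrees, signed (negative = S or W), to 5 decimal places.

1. -84.44284, -119.46167
2. -72.59643, -16.43097
3. 88.92270, 21.26740
4. -30.15446, 76.56660
5. -60.27820, -158.79372

Point 1:
  Lat: degrees = first 2 digits = 84, minutes = 26.57028; 84 + 26.57028/60 = 84.442838
  S ⇒ negate
  Longitude: split at 3 digits → 119° and 27.7003′; 119 + 27.7003/60 = 119.461672
  W ⇒ negate
Point 2:
  φ: degrees = first 2 digits = 72, minutes = 35.7859; 72 + 35.7859/60 = 72.596432
  hemisphere S, so the sign is −
  λ: degrees = first 3 digits = 16, minutes = 25.8584; 16 + 25.8584/60 = 16.430973
  W ⇒ negate
Point 3:
  Lat: degrees = first 2 digits = 88, minutes = 55.362; 88 + 55.362/60 = 88.922700
  N → positive
  Lon: degrees = first 3 digits = 21, minutes = 16.044; 21 + 16.044/60 = 21.267400
  E ⇒ keep positive
Point 4:
  φ: degrees = first 2 digits = 30, minutes = 9.26744; 30 + 9.26744/60 = 30.154457
  hemisphere S, so the sign is −
  Lon: degrees = first 3 digits = 76, minutes = 33.9958; 76 + 33.9958/60 = 76.566597
  E ⇒ keep positive
Point 5:
  Lat: degrees = first 2 digits = 60, minutes = 16.692; 60 + 16.692/60 = 60.278200
  hemisphere S, so the sign is −
  Longitude: degrees = first 3 digits = 158, minutes = 47.623; 158 + 47.623/60 = 158.793717
  W ⇒ negate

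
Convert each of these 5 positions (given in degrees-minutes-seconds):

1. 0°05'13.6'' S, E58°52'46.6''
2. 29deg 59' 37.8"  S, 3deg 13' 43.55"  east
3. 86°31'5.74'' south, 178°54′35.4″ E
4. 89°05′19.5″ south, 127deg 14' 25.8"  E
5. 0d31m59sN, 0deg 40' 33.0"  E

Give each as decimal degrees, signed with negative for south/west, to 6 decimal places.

Point 1:
  φ: 5′ + 13.6″ = 5.22667′; 0 + 5.22667/60 = 0.0871111
  hemisphere S, so the sign is −
  Lon: 58 + 52/60 + 46.6/3600 = 58.8796111
  E → positive
Point 2:
  Lat: 29° + 59/60 + 37.8/3600 = 29 + 0.983333 + 0.010500 = 29.9938333
  hemisphere S, so the sign is −
  λ: 13′ + 43.55″ = 13.72583′; 3 + 13.72583/60 = 3.2287639
  E → positive
Point 3:
  Lat: 86° + 31/60 + 5.74/3600 = 86 + 0.516667 + 0.001594 = 86.5182611
  S ⇒ negate
  Lon: 178 + 54/60 + 35.4/3600 = 178.9098333
  E → positive
Point 4:
  Lat: 89° + 5/60 + 19.5/3600 = 89 + 0.083333 + 0.005417 = 89.0887500
  S ⇒ negate
  Lon: 127 + 14/60 + 25.8/3600 = 127.2405000
  E ⇒ keep positive
Point 5:
  φ: 0° + 31/60 + 59/3600 = 0 + 0.516667 + 0.016389 = 0.5330556
  N → positive
  Longitude: 40′ + 33″ = 40.55000′; 0 + 40.55000/60 = 0.6758333
  E ⇒ keep positive

1. -0.087111, 58.879611
2. -29.993833, 3.228764
3. -86.518261, 178.909833
4. -89.088750, 127.240500
5. 0.533056, 0.675833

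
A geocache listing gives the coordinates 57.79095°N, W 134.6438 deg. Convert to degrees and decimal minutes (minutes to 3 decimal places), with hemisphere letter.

Latitude: minutes = (57.790950 − 57) × 60 = 47.45700
Lon: minutes = (134.643800 − 134) × 60 = 38.62800

57° 47.457′ N, 134° 38.628′ W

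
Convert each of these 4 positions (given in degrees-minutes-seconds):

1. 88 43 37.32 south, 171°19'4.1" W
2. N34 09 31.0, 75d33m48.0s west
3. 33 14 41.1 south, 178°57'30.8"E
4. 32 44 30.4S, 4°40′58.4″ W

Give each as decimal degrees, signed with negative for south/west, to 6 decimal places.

Point 1:
  φ: 43′ + 37.32″ = 43.62200′; 88 + 43.62200/60 = 88.7270333
  hemisphere S, so the sign is −
  Longitude: 19′ + 4.1″ = 19.06833′; 171 + 19.06833/60 = 171.3178056
  W → negative
Point 2:
  Lat: 34° + 9/60 + 31/3600 = 34 + 0.150000 + 0.008611 = 34.1586111
  N → positive
  Lon: 33′ + 48″ = 33.80000′; 75 + 33.80000/60 = 75.5633333
  W → negative
Point 3:
  Lat: 33° + 14/60 + 41.1/3600 = 33 + 0.233333 + 0.011417 = 33.2447500
  hemisphere S, so the sign is −
  λ: 57′ + 30.8″ = 57.51333′; 178 + 57.51333/60 = 178.9585556
  E → positive
Point 4:
  Lat: 44′ + 30.4″ = 44.50667′; 32 + 44.50667/60 = 32.7417778
  S ⇒ negate
  Lon: 40′ + 58.4″ = 40.97333′; 4 + 40.97333/60 = 4.6828889
  hemisphere W, so the sign is −

1. -88.727033, -171.317806
2. 34.158611, -75.563333
3. -33.244750, 178.958556
4. -32.741778, -4.682889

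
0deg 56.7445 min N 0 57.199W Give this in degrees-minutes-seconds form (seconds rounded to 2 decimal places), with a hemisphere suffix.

0°56′44.67″ N, 0°57′11.94″ W

Latitude: 56.74450′ → 56′ and 0.74450 × 60 = 44.6700″
Longitude: 57.19900′ → 57′ and 0.19900 × 60 = 11.9400″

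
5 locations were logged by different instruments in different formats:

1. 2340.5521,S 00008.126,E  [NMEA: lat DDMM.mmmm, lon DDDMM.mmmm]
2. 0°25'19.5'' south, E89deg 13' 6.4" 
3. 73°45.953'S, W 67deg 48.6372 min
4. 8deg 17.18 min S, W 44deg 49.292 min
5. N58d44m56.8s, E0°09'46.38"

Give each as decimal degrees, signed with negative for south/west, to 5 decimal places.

1. -23.67587, 0.13543
2. -0.42208, 89.21844
3. -73.76588, -67.81062
4. -8.28633, -44.82153
5. 58.74911, 0.16288

Point 1:
  Lat: split at 2 digits → 23° and 40.5521′; 23 + 40.5521/60 = 23.675868
  hemisphere S, so the sign is −
  Longitude: split at 3 digits → 000° and 8.126′; 0 + 8.126/60 = 0.135433
  E ⇒ keep positive
Point 2:
  Lat: 0 + 25/60 + 19.5/3600 = 0.422083
  S ⇒ negate
  λ: 89 + 13/60 + 6.4/3600 = 89.218444
  E → positive
Point 3:
  φ: 45.953′ = 0.765883°; total 73.765883
  hemisphere S, so the sign is −
  λ: 48.6372′ = 0.810620°; total 67.810620
  W → negative
Point 4:
  Lat: 17.18′ = 0.286333°; total 8.286333
  S → negative
  λ: 44 + 49.292/60 = 44.821533
  W ⇒ negate
Point 5:
  φ: 44′ + 56.8″ = 44.94667′; 58 + 44.94667/60 = 58.749111
  N ⇒ keep positive
  λ: 0° + 9/60 + 46.38/3600 = 0 + 0.150000 + 0.012883 = 0.162883
  E ⇒ keep positive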